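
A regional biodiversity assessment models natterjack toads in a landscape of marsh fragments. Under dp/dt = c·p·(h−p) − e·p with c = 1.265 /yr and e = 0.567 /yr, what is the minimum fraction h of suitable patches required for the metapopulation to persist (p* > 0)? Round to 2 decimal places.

0.45

p* = h − e/c is positive only when h > e/c.
h_min = e/c = 0.567/1.265 = 0.4482.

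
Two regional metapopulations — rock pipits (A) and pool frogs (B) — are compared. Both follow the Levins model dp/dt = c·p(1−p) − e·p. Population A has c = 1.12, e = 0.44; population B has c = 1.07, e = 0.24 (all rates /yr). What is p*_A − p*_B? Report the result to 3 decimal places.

-0.169

A: p*_A = 1 − 0.44/1.12 = 0.6071.
B: p*_B = 1 − 0.24/1.07 = 0.7757.
p*_A − p*_B = 0.6071 − 0.7757 = -0.1686.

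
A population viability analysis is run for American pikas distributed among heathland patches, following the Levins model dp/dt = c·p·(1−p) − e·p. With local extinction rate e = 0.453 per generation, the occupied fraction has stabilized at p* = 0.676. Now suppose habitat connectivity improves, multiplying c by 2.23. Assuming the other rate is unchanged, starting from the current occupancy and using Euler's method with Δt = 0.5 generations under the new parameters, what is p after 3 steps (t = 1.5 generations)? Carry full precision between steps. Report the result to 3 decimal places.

0.856

Balance c(1−p*) = e gives c = e/(1 − 0.67600) = 0.453/0.32400 = 1.39815.
Starting from p₀ = 0.67600; update p ← p + (dp/dt)·Δt with the new parameters.
  1  |  dp/dt·Δt = +0.188330  |  p_1 = 0.864330
  2  |  dp/dt·Δt = -0.012965  |  p_2 = 0.851366
  3  |  dp/dt·Δt = +0.004437  |  p_3 = 0.855802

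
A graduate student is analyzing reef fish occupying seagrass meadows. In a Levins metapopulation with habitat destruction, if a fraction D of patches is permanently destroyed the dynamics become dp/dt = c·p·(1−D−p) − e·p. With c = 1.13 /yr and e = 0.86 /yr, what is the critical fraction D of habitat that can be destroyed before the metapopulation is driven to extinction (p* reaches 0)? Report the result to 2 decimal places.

The nontrivial equilibrium is p* = (1−D) − e/c; extinction occurs when this hits zero.
So D_crit = 1 − e/c = 1 − 0.86/1.13 = 1 − 0.7611 = 0.2389.
This equals the undisturbed p*, a classic result of Lande's extension.

0.24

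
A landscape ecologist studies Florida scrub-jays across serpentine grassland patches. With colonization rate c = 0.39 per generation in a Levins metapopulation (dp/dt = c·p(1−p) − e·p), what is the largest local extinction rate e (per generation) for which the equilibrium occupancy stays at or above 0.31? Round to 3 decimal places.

0.269

1 − e/c ≥ 0.31 ⇒ e ≤ c(1 − 0.31) = 0.39 × 0.6900.
e_max = 0.2691.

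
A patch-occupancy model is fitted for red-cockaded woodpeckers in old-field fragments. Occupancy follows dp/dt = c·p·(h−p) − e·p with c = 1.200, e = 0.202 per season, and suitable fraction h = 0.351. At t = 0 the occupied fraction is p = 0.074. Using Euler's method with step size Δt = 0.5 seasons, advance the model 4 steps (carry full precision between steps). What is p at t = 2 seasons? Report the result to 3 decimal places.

0.094

Update rule: p ← p + [c·p·(h−p) − e·p]·Δt with Δt = 0.5.
p: 0.07400 → 0.07882  (Δp = +0.00482)
p: 0.07882 → 0.08374  (Δp = +0.00491)
p: 0.08374 → 0.08871  (Δp = +0.00497)
p: 0.08871 → 0.09371  (Δp = +0.00500)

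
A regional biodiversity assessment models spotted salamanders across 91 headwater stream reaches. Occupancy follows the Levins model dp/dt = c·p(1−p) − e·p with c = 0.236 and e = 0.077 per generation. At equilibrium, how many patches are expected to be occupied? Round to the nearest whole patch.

61

p* = 1 − e/c = 1 − 0.077/0.236 = 0.6737.
Expected occupied patches = N × p* = 91 × 0.6737 = 61.31 ≈ 61.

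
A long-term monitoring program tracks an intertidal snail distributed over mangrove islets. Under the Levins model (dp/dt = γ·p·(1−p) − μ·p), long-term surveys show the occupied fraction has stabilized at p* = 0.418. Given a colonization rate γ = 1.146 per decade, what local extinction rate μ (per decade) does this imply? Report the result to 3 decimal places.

0.667

At equilibrium γ(1−p*) = μ.
μ = 1.146 × (1 − 0.418) = 1.146 × 0.5820 = 0.6670.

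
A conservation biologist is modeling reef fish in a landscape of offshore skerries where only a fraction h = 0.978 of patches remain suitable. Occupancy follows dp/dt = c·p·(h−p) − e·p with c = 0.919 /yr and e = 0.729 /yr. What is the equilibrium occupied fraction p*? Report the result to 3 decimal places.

0.185

Setting dp/dt = 0 and dividing by p* gives c·(h−p*) = e.
So p* = h − e/c = 0.978 − 0.729/0.919 = 0.978 − 0.7933 = 0.1847.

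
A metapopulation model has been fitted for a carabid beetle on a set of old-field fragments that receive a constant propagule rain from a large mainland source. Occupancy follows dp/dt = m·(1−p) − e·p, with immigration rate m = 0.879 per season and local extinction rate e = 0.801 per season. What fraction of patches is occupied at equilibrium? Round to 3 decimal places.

At equilibrium the propagule rain into empty patches balances local extinction: m(1−p*) = e·p*.
p* = m/(m+e) = 0.879/(0.879+0.801) = 0.879/1.6800 = 0.5232.

0.523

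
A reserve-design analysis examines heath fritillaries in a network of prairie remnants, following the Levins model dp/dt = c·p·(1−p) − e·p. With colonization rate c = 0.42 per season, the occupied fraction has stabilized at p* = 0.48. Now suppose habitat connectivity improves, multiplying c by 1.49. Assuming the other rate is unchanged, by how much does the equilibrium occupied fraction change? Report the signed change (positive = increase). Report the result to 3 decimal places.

0.171

Balance c(1−p*) = e gives e = 0.42×(1 − 0.48000) = 0.21840.
New p* = 1 − e/c = 1 − 0.21840/0.62580 = 0.65101.
Δp* = 0.65101 − 0.48000 = +0.17101.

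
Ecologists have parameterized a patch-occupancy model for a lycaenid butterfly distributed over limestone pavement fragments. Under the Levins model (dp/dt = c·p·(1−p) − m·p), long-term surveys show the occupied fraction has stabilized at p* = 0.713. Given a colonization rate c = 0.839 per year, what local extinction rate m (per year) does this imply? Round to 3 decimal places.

At equilibrium c(1−p*) = m.
m = 0.839 × (1 − 0.713) = 0.839 × 0.2870 = 0.2408.

0.241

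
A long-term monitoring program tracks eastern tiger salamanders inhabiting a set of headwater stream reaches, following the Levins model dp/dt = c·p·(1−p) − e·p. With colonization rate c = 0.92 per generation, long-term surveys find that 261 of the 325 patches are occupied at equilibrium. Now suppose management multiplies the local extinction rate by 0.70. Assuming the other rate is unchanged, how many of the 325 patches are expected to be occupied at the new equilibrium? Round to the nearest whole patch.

280

Observed p* = 261/325 = 0.80308.
Balance c(1−p*) = e gives e = 0.92×(1 − 0.80308) = 0.18117.
New p* = 1 − e/c = 1 − 0.12682/0.92000 = 0.86215.
Expected occupied = 325 × 0.86215 = 280.20 ≈ 280.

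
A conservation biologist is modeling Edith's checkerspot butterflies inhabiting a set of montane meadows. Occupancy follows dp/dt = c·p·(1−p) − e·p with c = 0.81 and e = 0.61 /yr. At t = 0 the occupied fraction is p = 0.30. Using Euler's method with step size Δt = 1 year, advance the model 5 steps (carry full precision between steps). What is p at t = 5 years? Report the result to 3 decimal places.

0.262

Update rule: p ← p + [c·p·(1−p) − e·p]·Δt with Δt = 1.
p: 0.30000 → 0.28710  (Δp = -0.01290)
p: 0.28710 → 0.27775  (Δp = -0.00935)
p: 0.27775 → 0.27082  (Δp = -0.00694)
p: 0.27082 → 0.26557  (Δp = -0.00524)
p: 0.26557 → 0.26156  (Δp = -0.00401)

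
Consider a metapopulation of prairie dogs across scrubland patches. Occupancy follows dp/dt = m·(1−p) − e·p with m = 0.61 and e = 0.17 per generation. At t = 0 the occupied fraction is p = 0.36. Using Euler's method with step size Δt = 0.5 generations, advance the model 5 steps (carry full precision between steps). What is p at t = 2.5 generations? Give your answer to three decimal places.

Update rule: p ← p + [m·(1−p) − e·p]·Δt with Δt = 0.5.
p: 0.36000 → 0.52460  (Δp = +0.16460)
p: 0.52460 → 0.62501  (Δp = +0.10041)
p: 0.62501 → 0.68625  (Δp = +0.06125)
p: 0.68625 → 0.72361  (Δp = +0.03736)
p: 0.72361 → 0.74640  (Δp = +0.02279)

0.746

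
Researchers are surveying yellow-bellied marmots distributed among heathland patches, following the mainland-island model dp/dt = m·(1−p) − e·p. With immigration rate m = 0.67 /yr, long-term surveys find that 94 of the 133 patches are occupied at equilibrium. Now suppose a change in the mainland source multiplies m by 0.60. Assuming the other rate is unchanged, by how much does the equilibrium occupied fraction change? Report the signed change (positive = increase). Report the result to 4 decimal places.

Observed p* = 94/133 = 0.70677.
Balance m(1−p*) = e·p* gives e = m(1−p*)/p* = 0.67×0.29323/0.70677 = 0.27797.
New p* = m/(m+e) = 0.40200/(0.40200+0.27797) = 0.59120.
Δp* = 0.59120 − 0.70677 = -0.11557.

-0.1156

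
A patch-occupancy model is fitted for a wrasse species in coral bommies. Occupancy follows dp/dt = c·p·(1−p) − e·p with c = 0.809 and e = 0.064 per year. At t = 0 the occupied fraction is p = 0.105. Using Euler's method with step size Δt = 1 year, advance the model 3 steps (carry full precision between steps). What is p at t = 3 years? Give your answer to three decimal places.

Update rule: p ← p + [c·p·(1−p) − e·p]·Δt with Δt = 1.
step 1: Δp = +0.06931, p = 0.17431
step 2: Δp = +0.10528, p = 0.27958
step 3: Δp = +0.14505, p = 0.42464

0.425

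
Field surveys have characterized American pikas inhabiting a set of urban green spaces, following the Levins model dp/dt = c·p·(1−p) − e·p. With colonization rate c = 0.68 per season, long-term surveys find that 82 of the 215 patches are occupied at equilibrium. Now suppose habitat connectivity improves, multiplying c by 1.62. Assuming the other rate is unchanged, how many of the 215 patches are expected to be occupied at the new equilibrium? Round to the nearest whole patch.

133

Observed p* = 82/215 = 0.38140.
Balance c(1−p*) = e gives e = 0.68×(1 − 0.38140) = 0.42065.
New p* = 1 − e/c = 1 − 0.42065/1.10160 = 0.61815.
Expected occupied = 215 × 0.61815 = 132.90 ≈ 133.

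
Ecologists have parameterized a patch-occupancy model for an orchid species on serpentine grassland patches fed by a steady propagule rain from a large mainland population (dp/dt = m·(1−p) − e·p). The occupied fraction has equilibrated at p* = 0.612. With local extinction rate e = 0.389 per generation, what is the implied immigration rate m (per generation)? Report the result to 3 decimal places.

At equilibrium m(1−p*) = e·p*, so m = e·p*/(1−p*).
m = 0.389 × 0.612 / 0.3880 = 0.2381/0.3880 = 0.6136.

0.614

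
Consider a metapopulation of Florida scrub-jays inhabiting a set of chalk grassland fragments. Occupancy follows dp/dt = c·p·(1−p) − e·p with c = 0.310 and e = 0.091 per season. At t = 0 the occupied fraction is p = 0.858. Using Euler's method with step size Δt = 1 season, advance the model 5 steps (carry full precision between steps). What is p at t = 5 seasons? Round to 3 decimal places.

0.743

Update rule: p ← p + [c·p·(1−p) − e·p]·Δt with Δt = 1.
step 1: Δp = -0.04031, p = 0.81769
step 2: Δp = -0.02820, p = 0.78949
step 3: Δp = -0.02032, p = 0.76917
step 4: Δp = -0.01495, p = 0.75422
step 5: Δp = -0.01117, p = 0.74305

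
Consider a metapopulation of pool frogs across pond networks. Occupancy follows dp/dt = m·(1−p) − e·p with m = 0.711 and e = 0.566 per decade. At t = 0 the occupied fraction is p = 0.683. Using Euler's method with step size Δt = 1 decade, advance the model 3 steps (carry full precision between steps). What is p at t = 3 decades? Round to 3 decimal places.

0.554

Update rule: p ← p + [m·(1−p) − e·p]·Δt with Δt = 1.
t = 1: p = 0.68300 + (-0.16119) = 0.52181
t = 2: p = 0.52181 + (+0.04465) = 0.56646
t = 3: p = 0.56646 + (-0.01237) = 0.55409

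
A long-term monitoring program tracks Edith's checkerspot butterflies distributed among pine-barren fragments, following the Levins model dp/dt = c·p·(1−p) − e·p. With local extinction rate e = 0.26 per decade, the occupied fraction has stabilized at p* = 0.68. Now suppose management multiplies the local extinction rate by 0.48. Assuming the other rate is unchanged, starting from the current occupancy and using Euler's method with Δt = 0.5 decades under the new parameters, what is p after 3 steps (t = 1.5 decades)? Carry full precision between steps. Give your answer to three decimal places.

0.788

Balance c(1−p*) = e gives c = e/(1 − 0.68000) = 0.26/0.32000 = 0.81250.
Starting from p₀ = 0.68000; update p ← p + (dp/dt)·Δt with the new parameters.
step 1: Δp = +0.04597, p = 0.72597
step 2: Δp = +0.03552, p = 0.76149
step 3: Δp = +0.02627, p = 0.78775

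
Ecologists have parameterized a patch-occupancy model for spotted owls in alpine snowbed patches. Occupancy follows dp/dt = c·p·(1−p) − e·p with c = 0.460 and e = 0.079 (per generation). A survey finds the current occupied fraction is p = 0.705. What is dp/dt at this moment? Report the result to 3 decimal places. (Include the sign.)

Colonization term: c·p·(1−p) = 0.460×0.705×0.2950 = 0.09567.
Extinction term: e·p = 0.05569.
dp/dt = 0.09567 − 0.05569 = 0.03997.

0.040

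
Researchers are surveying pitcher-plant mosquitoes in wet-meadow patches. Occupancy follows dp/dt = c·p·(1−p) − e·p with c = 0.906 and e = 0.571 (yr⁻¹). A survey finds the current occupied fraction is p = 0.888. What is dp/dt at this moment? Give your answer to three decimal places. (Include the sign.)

-0.417

Colonization term: c·p·(1−p) = 0.906×0.888×0.1120 = 0.09011.
Extinction term: e·p = 0.50705.
dp/dt = 0.09011 − 0.50705 = -0.41694.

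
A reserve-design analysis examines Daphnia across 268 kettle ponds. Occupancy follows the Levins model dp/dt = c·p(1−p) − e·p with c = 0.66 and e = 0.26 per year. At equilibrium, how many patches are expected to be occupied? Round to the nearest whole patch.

162

p* = 1 − e/c = 1 − 0.26/0.66 = 0.6061.
Expected occupied patches = N × p* = 268 × 0.6061 = 162.42 ≈ 162.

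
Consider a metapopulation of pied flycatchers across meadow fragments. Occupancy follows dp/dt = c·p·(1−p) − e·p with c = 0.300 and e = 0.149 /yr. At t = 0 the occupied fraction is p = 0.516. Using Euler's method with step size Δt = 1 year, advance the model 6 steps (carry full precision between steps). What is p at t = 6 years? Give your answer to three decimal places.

Update rule: p ← p + [c·p·(1−p) − e·p]·Δt with Δt = 1.
t = 1: p = 0.51600 + (-0.00196) = 0.51404
t = 2: p = 0.51404 + (-0.00165) = 0.51239
t = 3: p = 0.51239 + (-0.00139) = 0.51100
t = 4: p = 0.51100 + (-0.00117) = 0.50982
t = 5: p = 0.50982 + (-0.00099) = 0.50883
t = 6: p = 0.50883 + (-0.00084) = 0.50799

0.508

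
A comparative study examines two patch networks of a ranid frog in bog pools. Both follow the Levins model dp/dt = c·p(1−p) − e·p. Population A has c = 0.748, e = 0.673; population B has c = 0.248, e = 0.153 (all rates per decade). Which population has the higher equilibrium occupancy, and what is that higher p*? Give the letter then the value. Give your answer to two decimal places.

B, 0.38

A: p*_A = 1 − 0.673/0.748 = 0.1003.
B: p*_B = 1 − 0.153/0.248 = 0.3831.
B is higher at 0.3831.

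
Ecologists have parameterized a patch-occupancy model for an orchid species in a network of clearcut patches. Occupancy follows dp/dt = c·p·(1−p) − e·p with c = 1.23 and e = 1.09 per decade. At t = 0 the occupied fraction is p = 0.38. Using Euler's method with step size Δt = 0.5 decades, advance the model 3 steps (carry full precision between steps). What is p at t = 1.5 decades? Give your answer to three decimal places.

0.250

Update rule: p ← p + [c·p·(1−p) − e·p]·Δt with Δt = 0.5.
step 1: Δp = -0.06221, p = 0.31779
step 2: Δp = -0.03987, p = 0.27793
step 3: Δp = -0.02805, p = 0.24988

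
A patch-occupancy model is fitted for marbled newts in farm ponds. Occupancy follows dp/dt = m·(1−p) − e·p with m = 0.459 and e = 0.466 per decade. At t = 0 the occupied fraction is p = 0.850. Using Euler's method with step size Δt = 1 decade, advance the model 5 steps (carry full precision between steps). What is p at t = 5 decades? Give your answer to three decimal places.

0.496

Update rule: p ← p + [m·(1−p) − e·p]·Δt with Δt = 1.
  1  |  dp/dt·Δt = -0.327250  |  p_1 = 0.522750
  2  |  dp/dt·Δt = -0.024544  |  p_2 = 0.498206
  3  |  dp/dt·Δt = -0.001841  |  p_3 = 0.496365
  4  |  dp/dt·Δt = -0.000138  |  p_4 = 0.496227
  5  |  dp/dt·Δt = -0.000010  |  p_5 = 0.496217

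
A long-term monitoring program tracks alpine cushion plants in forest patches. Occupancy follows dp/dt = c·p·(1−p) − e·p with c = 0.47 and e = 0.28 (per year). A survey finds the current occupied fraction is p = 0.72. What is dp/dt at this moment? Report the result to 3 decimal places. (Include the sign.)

-0.107

Colonization term: c·p·(1−p) = 0.47×0.72×0.2800 = 0.09475.
Extinction term: e·p = 0.20160.
dp/dt = 0.09475 − 0.20160 = -0.10685.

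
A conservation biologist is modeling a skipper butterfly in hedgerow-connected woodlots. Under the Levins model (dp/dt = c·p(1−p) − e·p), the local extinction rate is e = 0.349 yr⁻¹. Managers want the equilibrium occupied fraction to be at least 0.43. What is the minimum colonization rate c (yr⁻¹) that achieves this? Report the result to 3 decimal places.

0.612

p* = 1 − e/c ≥ 0.43 requires e/c ≤ 0.5700, i.e. c ≥ e/0.5700.
c_min = 0.349/0.5700 = 0.6123.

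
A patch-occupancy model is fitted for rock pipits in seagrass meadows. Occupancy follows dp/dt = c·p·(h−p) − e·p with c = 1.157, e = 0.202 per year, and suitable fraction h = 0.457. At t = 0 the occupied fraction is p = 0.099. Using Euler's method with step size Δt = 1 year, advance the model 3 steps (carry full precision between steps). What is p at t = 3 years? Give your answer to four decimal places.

Update rule: p ← p + [c·p·(h−p) − e·p]·Δt with Δt = 1.
p: 0.09900 → 0.12001  (Δp = +0.02101)
p: 0.12001 → 0.14256  (Δp = +0.02255)
p: 0.14256 → 0.16563  (Δp = +0.02307)

0.1656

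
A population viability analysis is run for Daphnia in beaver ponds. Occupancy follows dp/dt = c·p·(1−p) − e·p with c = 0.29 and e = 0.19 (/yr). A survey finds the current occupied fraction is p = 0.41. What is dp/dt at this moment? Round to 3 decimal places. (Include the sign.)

-0.008

Colonization term: c·p·(1−p) = 0.29×0.41×0.5900 = 0.07015.
Extinction term: e·p = 0.07790.
dp/dt = 0.07015 − 0.07790 = -0.00775.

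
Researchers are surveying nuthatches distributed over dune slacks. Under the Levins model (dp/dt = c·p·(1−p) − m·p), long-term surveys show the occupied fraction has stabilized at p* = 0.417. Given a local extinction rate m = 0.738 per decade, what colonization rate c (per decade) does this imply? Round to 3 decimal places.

At equilibrium c(1−p*) = m, so c = m/(1−p*).
c = 0.738/(1 − 0.417) = 0.738/0.5830 = 1.2659.

1.266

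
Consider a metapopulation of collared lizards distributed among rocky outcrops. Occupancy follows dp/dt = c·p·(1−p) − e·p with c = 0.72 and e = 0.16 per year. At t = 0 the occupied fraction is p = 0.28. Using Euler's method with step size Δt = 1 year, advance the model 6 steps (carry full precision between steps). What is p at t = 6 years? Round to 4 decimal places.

0.7511

Update rule: p ← p + [c·p·(1−p) − e·p]·Δt with Δt = 1.
  1  |  dp/dt·Δt = +0.100352  |  p_1 = 0.380352
  2  |  dp/dt·Δt = +0.108836  |  p_2 = 0.489188
  3  |  dp/dt·Δt = +0.101646  |  p_3 = 0.590834
  4  |  dp/dt·Δt = +0.079526  |  p_4 = 0.670360
  5  |  dp/dt·Δt = +0.051846  |  p_5 = 0.722206
  6  |  dp/dt·Δt = +0.028897  |  p_6 = 0.751103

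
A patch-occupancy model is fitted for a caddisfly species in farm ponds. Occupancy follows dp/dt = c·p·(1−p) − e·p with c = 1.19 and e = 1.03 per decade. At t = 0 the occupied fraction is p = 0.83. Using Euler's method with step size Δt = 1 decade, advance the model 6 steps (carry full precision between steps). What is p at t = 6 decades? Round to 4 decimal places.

0.1379

Update rule: p ← p + [c·p·(1−p) − e·p]·Δt with Δt = 1.
p: 0.83000 → 0.14301  (Δp = -0.68699)
p: 0.14301 → 0.14155  (Δp = -0.00146)
p: 0.14155 → 0.14036  (Δp = -0.00120)
p: 0.14036 → 0.13937  (Δp = -0.00099)
p: 0.13937 → 0.13856  (Δp = -0.00082)
p: 0.13856 → 0.13788  (Δp = -0.00068)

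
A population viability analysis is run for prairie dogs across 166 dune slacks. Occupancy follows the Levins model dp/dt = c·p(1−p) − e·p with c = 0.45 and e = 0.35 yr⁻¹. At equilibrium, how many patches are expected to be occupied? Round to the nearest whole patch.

37

p* = 1 − e/c = 1 − 0.35/0.45 = 0.2222.
Expected occupied patches = N × p* = 166 × 0.2222 = 36.89 ≈ 37.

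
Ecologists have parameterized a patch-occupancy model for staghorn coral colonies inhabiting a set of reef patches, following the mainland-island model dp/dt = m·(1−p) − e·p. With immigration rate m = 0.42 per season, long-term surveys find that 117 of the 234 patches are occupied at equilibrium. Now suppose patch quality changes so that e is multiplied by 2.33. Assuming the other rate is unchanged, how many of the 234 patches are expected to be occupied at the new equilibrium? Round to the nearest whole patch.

70

Observed p* = 117/234 = 0.50000.
Balance m(1−p*) = e·p* gives e = m(1−p*)/p* = 0.42×0.50000/0.50000 = 0.42000.
New p* = m/(m+e) = 0.42000/(0.42000+0.97860) = 0.30030.
Expected occupied = 234 × 0.30030 = 70.27 ≈ 70.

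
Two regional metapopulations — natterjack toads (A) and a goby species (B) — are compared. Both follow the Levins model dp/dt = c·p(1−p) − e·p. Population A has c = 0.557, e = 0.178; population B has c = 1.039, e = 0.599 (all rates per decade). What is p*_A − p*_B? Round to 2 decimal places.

A: p*_A = 1 − 0.178/0.557 = 0.6804.
B: p*_B = 1 − 0.599/1.039 = 0.4235.
p*_A − p*_B = 0.6804 − 0.4235 = 0.2569.

0.26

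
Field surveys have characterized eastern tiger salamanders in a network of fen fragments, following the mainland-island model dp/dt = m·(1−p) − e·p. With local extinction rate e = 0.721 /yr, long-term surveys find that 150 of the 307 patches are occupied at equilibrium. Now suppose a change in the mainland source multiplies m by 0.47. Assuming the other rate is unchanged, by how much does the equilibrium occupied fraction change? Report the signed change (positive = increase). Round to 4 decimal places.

-0.1787

Observed p* = 150/307 = 0.48860.
Balance m(1−p*) = e·p* gives m = e·p*/(1−p*) = 0.721×0.48860/0.51140 = 0.68886.
New p* = m/(m+e) = 0.32376/(0.32376+0.72100) = 0.30989.
Δp* = 0.30989 − 0.48860 = -0.17871.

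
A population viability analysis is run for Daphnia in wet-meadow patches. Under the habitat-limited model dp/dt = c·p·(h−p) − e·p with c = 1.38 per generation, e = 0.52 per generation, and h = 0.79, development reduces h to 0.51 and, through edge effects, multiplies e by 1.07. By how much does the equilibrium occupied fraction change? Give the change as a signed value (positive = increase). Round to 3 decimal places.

-0.306

Before: p* = h − e/c = 0.79 − 0.52/1.38 = 0.79 − 0.3768 = 0.4132.
After: c = 1.38, e = 0.5564, h = 0.51; p* = 0.51 − 0.5564/1.38 = 0.1068.
Δp* = 0.1068 − 0.4132 = -0.3064.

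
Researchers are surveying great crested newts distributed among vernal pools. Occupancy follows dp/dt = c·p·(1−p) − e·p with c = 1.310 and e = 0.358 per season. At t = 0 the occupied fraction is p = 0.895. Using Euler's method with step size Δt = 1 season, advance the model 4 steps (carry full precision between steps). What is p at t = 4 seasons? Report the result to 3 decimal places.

0.727

Update rule: p ← p + [c·p·(1−p) − e·p]·Δt with Δt = 1.
p: 0.89500 → 0.69770  (Δp = -0.19730)
p: 0.69770 → 0.72422  (Δp = +0.02652)
p: 0.72422 → 0.72659  (Δp = +0.00237)
p: 0.72659 → 0.72671  (Δp = +0.00012)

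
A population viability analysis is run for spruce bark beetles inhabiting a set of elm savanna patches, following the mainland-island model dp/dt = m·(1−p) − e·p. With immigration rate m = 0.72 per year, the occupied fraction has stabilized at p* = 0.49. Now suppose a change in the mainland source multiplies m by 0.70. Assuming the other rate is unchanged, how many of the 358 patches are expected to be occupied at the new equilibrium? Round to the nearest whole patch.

Balance m(1−p*) = e·p* gives e = m(1−p*)/p* = 0.72×0.51000/0.49000 = 0.74939.
New p* = m/(m+e) = 0.50400/(0.50400+0.74939) = 0.40211.
Expected occupied = 358 × 0.40211 = 143.96 ≈ 144.

144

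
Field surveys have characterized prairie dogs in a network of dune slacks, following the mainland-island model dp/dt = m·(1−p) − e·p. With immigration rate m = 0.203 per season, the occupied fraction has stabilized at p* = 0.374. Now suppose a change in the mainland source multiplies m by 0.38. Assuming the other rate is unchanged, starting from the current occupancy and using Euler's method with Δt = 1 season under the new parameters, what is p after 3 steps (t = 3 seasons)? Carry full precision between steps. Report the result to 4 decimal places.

Balance m(1−p*) = e·p* gives e = m(1−p*)/p* = 0.203×0.62600/0.37400 = 0.33978.
Starting from p₀ = 0.37400; update p ← p + (dp/dt)·Δt with the new parameters.
step 1: Δp = -0.07879, p = 0.29521
step 2: Δp = -0.04594, p = 0.24927
step 3: Δp = -0.02679, p = 0.22249

0.2225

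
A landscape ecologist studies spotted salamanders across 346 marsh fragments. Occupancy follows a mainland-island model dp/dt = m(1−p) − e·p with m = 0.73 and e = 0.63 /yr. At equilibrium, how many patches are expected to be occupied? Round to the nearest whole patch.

186

p* = m/(m+e) = 0.73/1.3600 = 0.5368.
Expected occupied patches = N × p* = 346 × 0.5368 = 185.72 ≈ 186.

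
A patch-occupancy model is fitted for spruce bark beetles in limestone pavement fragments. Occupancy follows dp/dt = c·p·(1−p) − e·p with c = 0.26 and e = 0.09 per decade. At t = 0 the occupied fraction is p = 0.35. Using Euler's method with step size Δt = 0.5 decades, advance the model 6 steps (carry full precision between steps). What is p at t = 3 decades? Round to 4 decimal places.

Update rule: p ← p + [c·p·(1−p) − e·p]·Δt with Δt = 0.5.
t = 0.5: p = 0.35000 + (+0.01383) = 0.36382
t = 1: p = 0.36382 + (+0.01372) = 0.37754
t = 1.5: p = 0.37754 + (+0.01356) = 0.39110
t = 2: p = 0.39110 + (+0.01336) = 0.40446
t = 2.5: p = 0.40446 + (+0.01311) = 0.41757
t = 3: p = 0.41757 + (+0.01283) = 0.43040

0.4304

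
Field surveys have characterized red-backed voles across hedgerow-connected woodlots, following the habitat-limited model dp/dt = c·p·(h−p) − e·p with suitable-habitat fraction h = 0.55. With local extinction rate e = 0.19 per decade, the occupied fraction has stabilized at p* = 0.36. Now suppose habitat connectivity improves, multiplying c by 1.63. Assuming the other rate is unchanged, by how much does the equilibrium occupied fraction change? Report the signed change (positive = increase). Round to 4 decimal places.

Balance c(h−p*) = e gives c = e/(0.55 − 0.36000) = 0.19/0.19000 = 1.00000.
New p* = 0.55 − e/c = 0.55 − 0.19000/1.63000 = 0.43344.
Δp* = 0.43344 − 0.36000 = +0.07344.

0.0734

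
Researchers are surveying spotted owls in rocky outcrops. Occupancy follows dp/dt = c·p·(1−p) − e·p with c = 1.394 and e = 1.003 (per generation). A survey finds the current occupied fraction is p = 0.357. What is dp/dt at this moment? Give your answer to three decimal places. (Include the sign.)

-0.038

Colonization term: c·p·(1−p) = 1.394×0.357×0.6430 = 0.31999.
Extinction term: e·p = 0.35807.
dp/dt = 0.31999 − 0.35807 = -0.03808.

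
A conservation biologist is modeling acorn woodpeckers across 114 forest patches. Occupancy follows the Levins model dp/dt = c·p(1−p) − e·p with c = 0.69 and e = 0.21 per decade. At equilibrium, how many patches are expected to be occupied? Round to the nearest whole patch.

p* = 1 − e/c = 1 − 0.21/0.69 = 0.6957.
Expected occupied patches = N × p* = 114 × 0.6957 = 79.30 ≈ 79.

79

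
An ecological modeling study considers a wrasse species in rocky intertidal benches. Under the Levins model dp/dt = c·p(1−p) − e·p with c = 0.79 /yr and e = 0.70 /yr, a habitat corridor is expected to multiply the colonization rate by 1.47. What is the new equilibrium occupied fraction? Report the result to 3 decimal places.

Before: p* = 1 − 0.70/0.79 = 0.1139.
After the change, c = 1.1613, e = 0.7, so p* = 1 − 0.7/1.1613 = 0.3972.

0.397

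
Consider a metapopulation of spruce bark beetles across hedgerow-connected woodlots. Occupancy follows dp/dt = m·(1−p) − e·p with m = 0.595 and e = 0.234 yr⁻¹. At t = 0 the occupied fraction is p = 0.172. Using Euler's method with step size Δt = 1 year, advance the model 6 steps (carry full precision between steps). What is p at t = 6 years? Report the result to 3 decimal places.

0.718

Update rule: p ← p + [m·(1−p) − e·p]·Δt with Δt = 1.
step 1: Δp = +0.45241, p = 0.62441
step 2: Δp = +0.07736, p = 0.70177
step 3: Δp = +0.01323, p = 0.71500
step 4: Δp = +0.00226, p = 0.71727
step 5: Δp = +0.00039, p = 0.71765
step 6: Δp = +0.00007, p = 0.71772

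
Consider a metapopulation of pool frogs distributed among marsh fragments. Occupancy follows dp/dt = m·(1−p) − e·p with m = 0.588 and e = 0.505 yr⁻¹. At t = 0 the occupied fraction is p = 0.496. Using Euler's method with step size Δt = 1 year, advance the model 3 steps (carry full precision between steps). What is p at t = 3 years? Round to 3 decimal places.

0.538

Update rule: p ← p + [m·(1−p) − e·p]·Δt with Δt = 1.
t = 1: p = 0.49600 + (+0.04587) = 0.54187
t = 2: p = 0.54187 + (-0.00427) = 0.53761
t = 3: p = 0.53761 + (+0.00040) = 0.53800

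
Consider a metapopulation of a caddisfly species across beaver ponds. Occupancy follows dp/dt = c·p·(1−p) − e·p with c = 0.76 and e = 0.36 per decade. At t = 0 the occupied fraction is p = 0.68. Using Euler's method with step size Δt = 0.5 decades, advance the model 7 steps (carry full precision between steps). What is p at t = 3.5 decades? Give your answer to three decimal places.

0.551

Update rule: p ← p + [c·p·(1−p) − e·p]·Δt with Δt = 0.5.
p: 0.68000 → 0.64029  (Δp = -0.03971)
p: 0.64029 → 0.61256  (Δp = -0.02773)
p: 0.61256 → 0.59248  (Δp = -0.02007)
p: 0.59248 → 0.57759  (Δp = -0.01490)
p: 0.57759 → 0.56633  (Δp = -0.01125)
p: 0.56633 → 0.55772  (Δp = -0.00861)
p: 0.55772 → 0.55107  (Δp = -0.00666)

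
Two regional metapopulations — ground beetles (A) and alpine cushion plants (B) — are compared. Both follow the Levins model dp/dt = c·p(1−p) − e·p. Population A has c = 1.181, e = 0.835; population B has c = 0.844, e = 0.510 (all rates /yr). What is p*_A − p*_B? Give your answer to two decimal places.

A: p*_A = 1 − 0.835/1.181 = 0.2930.
B: p*_B = 1 − 0.510/0.844 = 0.3957.
p*_A − p*_B = 0.2930 − 0.3957 = -0.1028.

-0.10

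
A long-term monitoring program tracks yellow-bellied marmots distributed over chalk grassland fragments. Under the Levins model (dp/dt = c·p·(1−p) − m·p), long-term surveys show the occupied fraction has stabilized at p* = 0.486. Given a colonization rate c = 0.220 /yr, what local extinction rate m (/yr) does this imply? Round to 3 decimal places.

At equilibrium c(1−p*) = m.
m = 0.220 × (1 − 0.486) = 0.220 × 0.5140 = 0.1131.

0.113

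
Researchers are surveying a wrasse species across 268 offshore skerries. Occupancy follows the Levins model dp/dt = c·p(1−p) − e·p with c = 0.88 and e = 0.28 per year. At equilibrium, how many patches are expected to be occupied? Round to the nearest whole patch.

183

p* = 1 − e/c = 1 − 0.28/0.88 = 0.6818.
Expected occupied patches = N × p* = 268 × 0.6818 = 182.73 ≈ 183.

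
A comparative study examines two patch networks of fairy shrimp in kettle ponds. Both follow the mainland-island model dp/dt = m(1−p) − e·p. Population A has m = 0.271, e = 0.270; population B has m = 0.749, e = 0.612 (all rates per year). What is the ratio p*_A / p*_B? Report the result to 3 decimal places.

A: p*_A = m/(m+e) = 0.271/0.5410 = 0.5009.
B: p*_B = 0.749/1.3610 = 0.5503.
p*_A / p*_B = 0.5009/0.5503 = 0.9102.

0.910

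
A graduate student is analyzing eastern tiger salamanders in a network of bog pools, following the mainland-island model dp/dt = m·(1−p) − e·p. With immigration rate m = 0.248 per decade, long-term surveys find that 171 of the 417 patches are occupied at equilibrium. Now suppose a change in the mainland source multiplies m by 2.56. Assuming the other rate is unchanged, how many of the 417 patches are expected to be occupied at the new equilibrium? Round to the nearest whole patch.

267

Observed p* = 171/417 = 0.41007.
Balance m(1−p*) = e·p* gives e = m(1−p*)/p* = 0.248×0.58993/0.41007 = 0.35677.
New p* = m/(m+e) = 0.63488/(0.63488+0.35677) = 0.64023.
Expected occupied = 417 × 0.64023 = 266.98 ≈ 267.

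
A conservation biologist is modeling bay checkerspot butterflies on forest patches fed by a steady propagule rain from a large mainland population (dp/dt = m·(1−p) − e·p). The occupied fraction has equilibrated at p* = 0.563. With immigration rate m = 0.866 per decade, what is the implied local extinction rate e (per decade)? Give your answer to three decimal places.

0.672

At equilibrium m(1−p*) = e·p*, so e = m(1−p*)/p*.
e = 0.866 × 0.4370 / 0.563 = 0.6722.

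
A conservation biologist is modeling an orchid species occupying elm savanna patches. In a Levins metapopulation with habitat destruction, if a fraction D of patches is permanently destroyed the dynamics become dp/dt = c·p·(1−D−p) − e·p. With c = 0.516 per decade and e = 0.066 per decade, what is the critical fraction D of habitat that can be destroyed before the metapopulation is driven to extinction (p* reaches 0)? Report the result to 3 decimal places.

The nontrivial equilibrium is p* = (1−D) − e/c; extinction occurs when this hits zero.
So D_crit = 1 − e/c = 1 − 0.066/0.516 = 1 − 0.1279 = 0.8721.
Note this equals the original equilibrium occupancy — the Levins extinction-debt result.

0.872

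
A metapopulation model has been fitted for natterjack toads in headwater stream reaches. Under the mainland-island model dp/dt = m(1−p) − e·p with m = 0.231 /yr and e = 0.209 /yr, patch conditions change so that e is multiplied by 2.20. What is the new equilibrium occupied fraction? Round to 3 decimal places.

Before: p* = 0.231/(0.231+0.209) = 0.5250.
After: m = 0.231, e = 0.4598; p* = 0.231/0.6908 = 0.3344.

0.334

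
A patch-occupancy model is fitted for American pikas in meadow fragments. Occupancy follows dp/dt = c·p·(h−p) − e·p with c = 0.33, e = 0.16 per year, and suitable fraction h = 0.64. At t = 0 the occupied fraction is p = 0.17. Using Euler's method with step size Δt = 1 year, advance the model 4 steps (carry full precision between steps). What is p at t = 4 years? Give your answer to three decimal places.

0.167

Update rule: p ← p + [c·p·(h−p) − e·p]·Δt with Δt = 1.
  1  |  dp/dt·Δt = -0.000833  |  p_1 = 0.169167
  2  |  dp/dt·Δt = -0.000782  |  p_2 = 0.168385
  3  |  dp/dt·Δt = -0.000735  |  p_3 = 0.167649
  4  |  dp/dt·Δt = -0.000691  |  p_4 = 0.166958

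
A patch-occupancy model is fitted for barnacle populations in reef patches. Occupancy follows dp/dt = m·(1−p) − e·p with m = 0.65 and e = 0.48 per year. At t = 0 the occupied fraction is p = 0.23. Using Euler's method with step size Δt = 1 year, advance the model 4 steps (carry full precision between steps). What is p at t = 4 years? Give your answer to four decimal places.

0.5751

Update rule: p ← p + [m·(1−p) − e·p]·Δt with Δt = 1.
p: 0.23000 → 0.62010  (Δp = +0.39010)
p: 0.62010 → 0.56939  (Δp = -0.05071)
p: 0.56939 → 0.57598  (Δp = +0.00659)
p: 0.57598 → 0.57512  (Δp = -0.00086)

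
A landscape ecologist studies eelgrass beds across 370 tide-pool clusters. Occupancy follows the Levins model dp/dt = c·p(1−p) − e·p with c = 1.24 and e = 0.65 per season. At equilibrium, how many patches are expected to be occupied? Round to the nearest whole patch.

p* = 1 − e/c = 1 − 0.65/1.24 = 0.4758.
Expected occupied patches = N × p* = 370 × 0.4758 = 176.05 ≈ 176.

176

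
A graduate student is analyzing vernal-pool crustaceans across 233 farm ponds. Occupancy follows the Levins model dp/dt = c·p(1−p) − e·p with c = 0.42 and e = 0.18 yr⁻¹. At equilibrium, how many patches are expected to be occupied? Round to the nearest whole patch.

133

p* = 1 − e/c = 1 − 0.18/0.42 = 0.5714.
Expected occupied patches = N × p* = 233 × 0.5714 = 133.14 ≈ 133.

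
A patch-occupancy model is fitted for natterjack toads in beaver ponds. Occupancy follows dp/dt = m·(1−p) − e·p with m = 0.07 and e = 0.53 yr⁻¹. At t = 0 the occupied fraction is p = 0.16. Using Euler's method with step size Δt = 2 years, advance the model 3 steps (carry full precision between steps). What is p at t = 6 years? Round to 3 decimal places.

Update rule: p ← p + [m·(1−p) − e·p]·Δt with Δt = 2.
step 1: Δp = -0.05200, p = 0.10800
step 2: Δp = +0.01040, p = 0.11840
step 3: Δp = -0.00208, p = 0.11632

0.116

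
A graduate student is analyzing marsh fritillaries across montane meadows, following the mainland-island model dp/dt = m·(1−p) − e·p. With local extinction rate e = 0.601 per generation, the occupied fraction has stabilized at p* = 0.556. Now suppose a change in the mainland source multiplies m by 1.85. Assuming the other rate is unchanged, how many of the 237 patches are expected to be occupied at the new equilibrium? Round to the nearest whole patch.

166

Balance m(1−p*) = e·p* gives m = e·p*/(1−p*) = 0.601×0.55600/0.44400 = 0.75260.
New p* = m/(m+e) = 1.39231/(1.39231+0.60100) = 0.69849.
Expected occupied = 237 × 0.69849 = 165.54 ≈ 166.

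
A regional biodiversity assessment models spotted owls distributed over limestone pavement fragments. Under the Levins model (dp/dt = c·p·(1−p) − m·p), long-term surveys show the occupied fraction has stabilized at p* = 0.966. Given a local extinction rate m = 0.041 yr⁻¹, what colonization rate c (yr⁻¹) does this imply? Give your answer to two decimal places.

At equilibrium c(1−p*) = m, so c = m/(1−p*).
c = 0.041/(1 − 0.966) = 0.041/0.0340 = 1.2059.

1.21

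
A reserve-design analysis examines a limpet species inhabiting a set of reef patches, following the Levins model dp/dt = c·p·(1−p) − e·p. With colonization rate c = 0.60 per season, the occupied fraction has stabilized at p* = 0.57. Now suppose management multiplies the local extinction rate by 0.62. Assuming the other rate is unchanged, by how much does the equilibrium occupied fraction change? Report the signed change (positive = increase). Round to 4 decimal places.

Balance c(1−p*) = e gives e = 0.60×(1 − 0.57000) = 0.25800.
New p* = 1 − e/c = 1 − 0.15996/0.60000 = 0.73340.
Δp* = 0.73340 − 0.57000 = +0.16340.

0.1634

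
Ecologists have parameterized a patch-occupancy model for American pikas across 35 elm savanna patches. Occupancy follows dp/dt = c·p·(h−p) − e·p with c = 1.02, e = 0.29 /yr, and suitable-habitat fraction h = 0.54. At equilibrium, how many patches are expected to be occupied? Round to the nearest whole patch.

p* = h − e/c = 0.54 − 0.2843 = 0.2557.
Expected occupied patches = N × p* = 35 × 0.2557 = 8.95 ≈ 9.

9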